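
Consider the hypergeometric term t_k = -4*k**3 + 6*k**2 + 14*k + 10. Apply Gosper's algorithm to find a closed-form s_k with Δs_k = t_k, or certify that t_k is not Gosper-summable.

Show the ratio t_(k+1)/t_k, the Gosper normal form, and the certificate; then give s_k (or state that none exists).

s_k = k*(-k**3 + 4*k**2 + 3*k + 4)

Ratio r(k) = (2*k**3 + 3*k**2 - 7*k - 13)/(2*k**3 - 3*k**2 - 7*k - 5).
Gosper form: A/B · C(k+1)/C(k) with A=1, B=1, C=k**3 - 3*k**2/2 - 7*k/2 - 5/2.
Key eq: (1)·f(k+1) = (1)·f(k) + (k**3 - 3*k**2/2 - 7*k/2 - 5/2).
Bound: deg f ≤ 4.
Coefficient equations give f(k) = k*(k**3 - 4*k**2 - 3*k - 4)/4.
Then R = B(k−1)f/C = k*(k**3 - 4*k**2 - 3*k - 4)/(2*(2*k**3 - 3*k**2 - 7*k - 5)), so s_k = R(k)·t_k = k*(-k**3 + 4*k**2 + 3*k + 4).
Δs = -4*k**3 + 6*k**2 + 14*k + 10, as required.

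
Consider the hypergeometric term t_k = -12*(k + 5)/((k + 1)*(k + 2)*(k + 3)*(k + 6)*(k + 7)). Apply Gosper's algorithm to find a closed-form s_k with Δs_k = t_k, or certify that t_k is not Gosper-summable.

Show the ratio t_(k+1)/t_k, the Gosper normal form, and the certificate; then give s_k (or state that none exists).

s_k = k*(-k**2 - 9*k - 20)/(3*(k**3 + 9*k**2 + 20*k + 12))

Compute t_(k+1)/t_k: get (k + 1)*(k + 6)**2/((k + 4)*(k + 5)*(k + 8)).
A = k + 1, B = k + 8, C = k**3 + 14*k**2 + 65*k + 100.
Key eq: (k + 1)·f(k+1) = (k + 7)·f(k) + (k**3 + 14*k**2 + 65*k + 100).
Bound: deg f ≤ 6.
Solving with deg f ≤ 6: f(k) = k*(k + 3)*(k + 4)**2*(k + 5)**2/36.
So s_k = (B(k−1)f/C)·t_k = (k*(k + 3)*(k + 4)*(k + 7)/36)·t_k = k*(-k**2 - 9*k - 20)/(3*(k**3 + 9*k**2 + 20*k + 12)).
Δs = 12*(-k - 5)/(k**5 + 19*k**4 + 131*k**3 + 401*k**2 + 540*k + 252), as required.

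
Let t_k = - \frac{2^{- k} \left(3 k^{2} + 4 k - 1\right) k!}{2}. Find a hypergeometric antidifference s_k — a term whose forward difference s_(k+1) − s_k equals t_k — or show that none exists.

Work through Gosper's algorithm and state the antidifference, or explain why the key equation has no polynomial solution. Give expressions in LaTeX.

Ratio r(k) = (k + 1)*(4*k + 3*(k + 1)**2 + 3)/(2*(3*k**2 + 4*k - 1)).
Normal form (A,B,C) = (k/2 + 1/2, 1, k**2 + 4*k/3 - 1/3).
Set up (k/2 + 1/2)·f(k+1) − (1)·f(k) − (k**2 + 4*k/3 - 1/3) = 0.
From deg A=1, deg B=0, deg C=2: d=1.
Solve for f: f(k) = 2*(3*k + 4)/3 (degree 1 ≤ 1).
R(k) = B(k−1)·f(k)/C(k) = 2*(3*k + 4)/(3*k**2 + 4*k - 1); s_k = R·t_k = -(3*k + 4)*factorial(k)/2**k.
Δs = -(3*k**2 + 4*k - 1)*factorial(k)/(2*2**k), as required.

s_k = - 2^{- k} \left(3 k + 4\right) k!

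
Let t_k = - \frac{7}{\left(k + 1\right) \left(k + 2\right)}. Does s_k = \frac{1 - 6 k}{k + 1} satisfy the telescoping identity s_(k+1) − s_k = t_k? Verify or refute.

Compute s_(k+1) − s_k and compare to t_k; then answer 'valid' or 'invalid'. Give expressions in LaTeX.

Valid — Δs_k = t_k.

s_(k+1) = (-6*k - 5)/(k + 2)
s_(k+1) − s_k = -7/(k**2 + 3*k + 2)
(s_(k+1) − s_k) − t_k = 0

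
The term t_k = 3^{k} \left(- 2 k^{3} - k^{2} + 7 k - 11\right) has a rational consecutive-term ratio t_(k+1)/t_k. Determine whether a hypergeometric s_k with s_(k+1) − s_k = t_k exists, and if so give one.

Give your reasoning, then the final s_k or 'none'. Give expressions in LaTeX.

s_k = 3^{k} \left(- k^{3} + 4 k^{2} - 4 k - 4\right)

Ratio r(k) = 3*(2*k**3 + 7*k**2 + k + 7)/(2*k**3 + k**2 - 7*k + 11).
Take A(k)=3, B(k)=1, C(k)=k**3 + k**2/2 - 7*k/2 + 11/2.
f must satisfy (3)·f(k+1) − (1)·f(k) = k**3 + k**2/2 - 7*k/2 + 11/2.
From deg A=0, deg B=0, deg C=3: d=3.
Match coefficients ⇒ f(k) = (k**3 - 4*k**2 + 4*k + 4)/2.
Get s_k = R·t_k = 3**k*(-k**3 + 4*k**2 - 4*k - 4) with R(k) = B(k−1)f(k)/C(k) = (k**3 - 4*k**2 + 4*k + 4)/(2*k**3 + k**2 - 7*k + 11).
Δs = 3**k*(-2*k**3 - k**2 + 7*k - 11), as required.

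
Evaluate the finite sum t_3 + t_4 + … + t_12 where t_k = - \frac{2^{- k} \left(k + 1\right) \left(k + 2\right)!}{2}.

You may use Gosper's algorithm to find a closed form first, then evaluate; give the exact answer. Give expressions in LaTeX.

Σ = -638512815/4

Ratio r(k) = (k + 2)*(k + 3)/(2*(k + 1)).
A = k/2 + 3/2, B = 1, C = k + 1.
Key eq: (k/2 + 3/2)·f(k+1) = (1)·f(k) + (k + 1).
From deg A=1, deg B=0, deg C=1: d=0.
Match coefficients ⇒ f(k) = 2.
Certificate R = B(k−1)f/C = 2/(k + 1) gives s_k = -factorial(k + 2)/2**k.
Verify: -(k + 1)*factorial(k + 2)/(2*2**k) matches t_k.
Σ_(k=3)^(12) t_k = s_(13) − s_(3) = -638512875/4 − (-15) = -638512815/4.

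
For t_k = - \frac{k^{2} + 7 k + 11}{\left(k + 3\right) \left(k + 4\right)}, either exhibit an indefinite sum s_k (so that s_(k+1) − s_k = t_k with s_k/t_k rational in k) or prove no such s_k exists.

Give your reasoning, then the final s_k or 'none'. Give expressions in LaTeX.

Ratio r(k) = (k + 3)*(7*k + (k + 1)**2 + 18)/((k + 5)*(k**2 + 7*k + 11)).
Normal form (A,B,C) = (k + 3, k + 5, k**2 + 7*k + 11).
Solve (k + 3)·f(k+1) − (k + 4)·f(k) = k**2 + 7*k + 11.
d = 2 from the (1,1,2) case.
Coefficient equations give f(k) = k*(3*k + 8)/3.
Certificate R = B(k−1)f/C = k*(k + 4)*(3*k + 8)/(3*(k**2 + 7*k + 11)) gives s_k = k*(-3*k - 8)/(3*(k + 3)).
s_(k+1) − s_k = (-k**2 - 7*k - 11)/(k**2 + 7*k + 12) = t_k.

s_k = \frac{k \left(- 3 k - 8\right)}{3 \left(k + 3\right)}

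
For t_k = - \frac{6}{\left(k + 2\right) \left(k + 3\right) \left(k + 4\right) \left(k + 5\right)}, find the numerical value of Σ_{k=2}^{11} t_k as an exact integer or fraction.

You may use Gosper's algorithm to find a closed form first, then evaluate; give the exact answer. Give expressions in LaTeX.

Σ = -9/560

r(k) = (k + 2)/(k + 6) after simplifying.
Normal form (A,B,C) = (k + 2, k + 6, 1).
Need (k + 2)·f(k+1) − (k + 5)·f(k) = 1.
d = 3 from the (1,1,0) case.
A polynomial solution: f(k) = k*(k**2 + 9*k + 26)/72.
Certificate R = B(k−1)f/C = k*(k + 5)*(k**2 + 9*k + 26)/72 gives s_k = k*(-k**2 - 9*k - 26)/(12*(k + 2)*(k + 3)*(k + 4)).
Check: Δs_k = -6/(k**4 + 14*k**3 + 71*k**2 + 154*k + 120). ✓
Telescoping: Σ = s_(12) − s_(2) = -139/1680 − (-1/15) = -9/560.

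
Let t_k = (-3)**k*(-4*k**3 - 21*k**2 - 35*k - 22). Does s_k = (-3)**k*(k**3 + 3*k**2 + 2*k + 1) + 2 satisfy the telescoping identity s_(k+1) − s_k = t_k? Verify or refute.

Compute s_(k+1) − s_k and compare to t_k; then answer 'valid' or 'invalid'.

valid (s_(k+1) − s_k reduces to t_k)

s_(k+1) = (-3)**(k + 1)*(2*k + (k + 1)**3 + 3*(k + 1)**2 + 3) + 2
s_(k+1) − s_k = (-3)**k*(-4*k**3 - 21*k**2 - 35*k - 22)
(s_(k+1) − s_k) − t_k = 0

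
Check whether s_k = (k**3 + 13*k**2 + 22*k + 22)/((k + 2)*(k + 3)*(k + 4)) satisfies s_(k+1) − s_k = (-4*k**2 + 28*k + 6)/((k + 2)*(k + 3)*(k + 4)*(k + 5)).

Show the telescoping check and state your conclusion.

s_(k+1) = (22*k + (k + 1)**3 + 13*(k + 1)**2 + 44)/((k + 3)*(k + 4)*(k + 5))
s_(k+1) − s_k = 2*(-2*k**2 + 14*k + 3)/(k**4 + 14*k**3 + 71*k**2 + 154*k + 120)
(s_(k+1) − s_k) − t_k = 0

Valid: the claim telescopes to t_k.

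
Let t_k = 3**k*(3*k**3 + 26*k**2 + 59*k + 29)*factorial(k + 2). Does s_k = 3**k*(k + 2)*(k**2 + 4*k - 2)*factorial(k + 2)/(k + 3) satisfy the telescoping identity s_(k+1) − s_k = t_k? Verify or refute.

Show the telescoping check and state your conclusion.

s_(k+1) = 3**(k + 1)*(k + 3)*(k**2 + 6*k + 3)*factorial(k + 3)/(k + 4)
s_(k+1) − s_k = 3**k*(3*k**5 + 44*k**4 + 242*k**3 + 618*k**2 + 709*k + 259)*factorial(k + 2)/((k + 3)*(k + 4))
(s_(k+1) − s_k) − t_k = -3**k*(3*k**4 + 35*k**3 + 136*k**2 + 202*k + 89)*factorial(k + 2)/((k + 3)*(k + 4))

Invalid: residual -3**k*(3*k**4 + 35*k**3 + 136*k**2 + 202*k + 89)*factorial(k + 2)/((k + 3)*(k + 4)) ≠ 0.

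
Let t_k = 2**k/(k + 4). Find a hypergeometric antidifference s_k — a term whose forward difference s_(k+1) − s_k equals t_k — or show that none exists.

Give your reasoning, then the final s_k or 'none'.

not Gosper-summable; s_k does not exist

t_(k+1)/t_k = 2*(k + 4)/(k + 5).
So A=2*k + 8 and B=k + 5, with C=1.
Set up (2*k + 8)·f(k+1) − (k + 4)·f(k) − (1) = 0.
Bound: deg f ≤ -1.
Negative degree bound (-1): no f exists, t_k not Gosper-summable.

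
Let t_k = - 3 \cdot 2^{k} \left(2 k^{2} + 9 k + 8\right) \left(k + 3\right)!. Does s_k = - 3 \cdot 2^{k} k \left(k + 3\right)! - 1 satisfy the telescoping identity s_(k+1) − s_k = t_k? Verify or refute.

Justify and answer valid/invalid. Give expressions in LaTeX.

valid (s_(k+1) − s_k reduces to t_k)

s_(k+1) = -3*2**(k + 1)*(k + 1)*factorial(k + 4) - 1
s_(k+1) − s_k = -3*2**k*(2*k**2 + 9*k + 8)*factorial(k + 3)
(s_(k+1) − s_k) − t_k = 0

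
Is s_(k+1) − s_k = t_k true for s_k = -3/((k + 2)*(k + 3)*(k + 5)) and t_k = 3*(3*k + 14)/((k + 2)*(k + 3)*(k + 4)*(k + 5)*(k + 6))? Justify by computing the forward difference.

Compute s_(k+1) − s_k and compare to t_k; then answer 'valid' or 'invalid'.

valid; difference matches t_k

s_(k+1) = -3/((k + 3)*(k + 4)*(k + 6))
s_(k+1) − s_k = 3*(3*k + 14)/(k**5 + 20*k**4 + 155*k**3 + 580*k**2 + 1044*k + 720)
(s_(k+1) − s_k) − t_k = 0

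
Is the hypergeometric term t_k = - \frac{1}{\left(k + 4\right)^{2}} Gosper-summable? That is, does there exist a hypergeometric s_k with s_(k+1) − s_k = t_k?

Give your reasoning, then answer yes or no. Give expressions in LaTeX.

Step 1: r(k) = (k + 4)**2/(k + 5)**2.
So A=k**2 + 8*k + 16 and B=k**2 + 10*k + 25, with C=1.
Need (k**2 + 8*k + 16)·f(k+1) − (k**2 + 8*k + 16)·f(k) = 1.
Degrees (2,2,0) ⇒ d ≤ 0.
Put f(k) = c0: A·f(k+1) − B(k−1)·f(k) − C = -1; need -1 = 0 — inconsistent ⇒ no f, not summable.

No; the coefficient equations for f are inconsistent.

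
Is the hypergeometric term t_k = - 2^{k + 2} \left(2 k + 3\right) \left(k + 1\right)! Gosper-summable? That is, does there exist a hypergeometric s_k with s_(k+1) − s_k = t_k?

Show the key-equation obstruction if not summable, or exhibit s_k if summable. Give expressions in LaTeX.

Yes. s_k = - 2^{k + 2} \left(k + 1\right)!.

The ratio is 2*(k + 2)*(2*k + 5)/(2*k + 3).
A = 2*k + 4, B = 1, C = k + 3/2.
Solve (2*k + 4)·f(k+1) − (1)·f(k) = k + 3/2.
Degrees (1,0,1) ⇒ d ≤ 0.
Solve for f: f(k) = 1/2 (degree 0 ≤ 0).
So s_k = (B(k−1)f/C)·t_k = (1/(2*k + 3))·t_k = -2**(k + 2)*factorial(k + 1).
Verify: -2**(k + 2)*(2*k + 3)*factorial(k + 1) matches t_k.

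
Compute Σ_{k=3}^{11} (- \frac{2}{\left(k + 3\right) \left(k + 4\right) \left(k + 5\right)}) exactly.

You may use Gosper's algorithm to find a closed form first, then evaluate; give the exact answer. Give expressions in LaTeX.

Compute t_(k+1)/t_k: get (k + 3)/(k + 6).
A = k + 3, B = k + 6, C = 1.
Set up (k + 3)·f(k+1) − (k + 5)·f(k) − (1) = 0.
deg f ≤ 2 (via 1,1,0).
Solve for f: f(k) = k*(k + 7)/24 (degree 2 ≤ 2).
Certificate R = B(k−1)f/C = k*(k + 5)*(k + 7)/24 gives s_k = k*(-k - 7)/(12*(k + 3)*(k + 4)).
Check: Δs_k = -2/(k**3 + 12*k**2 + 47*k + 60). ✓
Σ_(k=3)^(11) t_k = s_(12) − s_(3) = -19/240 − (-5/84) = -11/560.

Σ = -11/560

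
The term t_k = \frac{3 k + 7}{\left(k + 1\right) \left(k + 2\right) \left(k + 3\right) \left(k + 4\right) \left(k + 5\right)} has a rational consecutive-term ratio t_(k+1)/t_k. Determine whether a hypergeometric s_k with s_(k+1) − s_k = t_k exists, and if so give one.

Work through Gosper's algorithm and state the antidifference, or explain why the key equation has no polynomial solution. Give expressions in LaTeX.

r(k) = (k + 1)*(3*k + 10)/((k + 6)*(3*k + 7)) after simplifying.
Take A(k)=k + 1, B(k)=k + 6, C(k)=k + 7/3.
Solve (k + 1)·f(k+1) − (k + 5)·f(k) = k + 7/3.
Bound: deg f ≤ 4.
Solve for f: f(k) = k*(k + 2)*(k**2 + 8*k + 19)/36 (degree 4 ≤ 4).
Certificate R = B(k−1)f/C = k*(k + 2)*(k + 5)*(k**2 + 8*k + 19)/(12*(3*k + 7)) gives s_k = k*(k**2 + 8*k + 19)/(12*(k**3 + 8*k**2 + 19*k + 12)).
Δs = (3*k + 7)/(k**5 + 15*k**4 + 85*k**3 + 225*k**2 + 274*k + 120), as required.

s_k = \frac{k \left(k^{2} + 8 k + 19\right)}{12 \left(k^{3} + 8 k^{2} + 19 k + 12\right)}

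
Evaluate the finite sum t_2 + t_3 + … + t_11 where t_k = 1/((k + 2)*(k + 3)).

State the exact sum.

The ratio is (k + 2)/(k + 4).
A = k + 2, B = k + 4, C = 1.
Solve (k + 2)·f(k+1) − (k + 3)·f(k) = 1.
d = 1 from the (1,1,0) case.
Solving with deg f ≤ 1: f(k) = k/2.
R(k) = B(k−1)·f(k)/C(k) = k*(k + 3)/2; s_k = R·t_k = k/(2*(k + 2)).
s_(k+1) − s_k = 1/(k**2 + 5*k + 6) = t_k.
Σ_(k=2)^(11) t_k = s_(12) − s_(2) = 3/7 − (1/4) = 5/28.

Σ = 5/28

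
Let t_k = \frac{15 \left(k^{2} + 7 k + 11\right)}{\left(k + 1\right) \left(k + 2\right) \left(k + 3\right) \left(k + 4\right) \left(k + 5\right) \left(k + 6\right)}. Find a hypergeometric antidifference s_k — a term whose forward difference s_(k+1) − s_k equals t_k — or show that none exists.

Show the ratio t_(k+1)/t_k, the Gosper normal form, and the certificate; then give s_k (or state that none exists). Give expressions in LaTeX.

Ratio r(k) = (k + 1)*(7*k + (k + 1)**2 + 18)/((k + 7)*(k**2 + 7*k + 11)).
A = k + 1, B = k + 7, C = k**2 + 7*k + 11.
f must satisfy (k + 1)·f(k+1) − (k + 6)·f(k) = k**2 + 7*k + 11.
deg f ≤ 5 (via 1,1,2).
Solve for f: f(k) = k*(k + 2)*(k + 4)*(k**2 + 9*k + 23)/45 (degree 5 ≤ 5).
So s_k = (B(k−1)f/C)·t_k = (k*(k + 2)*(k + 4)*(k + 6)*(k**2 + 9*k + 23)/(45*(k**2 + 7*k + 11)))·t_k = k*(k**2 + 9*k + 23)/(3*(k**3 + 9*k**2 + 23*k + 15)).
Verify: 15*(k**2 + 7*k + 11)/(k**6 + 21*k**5 + 175*k**4 + 735*k**3 + 1624*k**2 + 1764*k + 720) matches t_k.

s_k = \frac{k \left(k^{2} + 9 k + 23\right)}{3 \left(k^{3} + 9 k^{2} + 23 k + 15\right)}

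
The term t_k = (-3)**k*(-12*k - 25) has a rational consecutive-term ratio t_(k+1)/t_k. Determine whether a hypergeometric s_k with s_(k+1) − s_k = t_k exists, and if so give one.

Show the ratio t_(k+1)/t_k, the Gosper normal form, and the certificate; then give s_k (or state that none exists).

t_(k+1)/t_k = 3*(-12*k - 37)/(12*k + 25).
So A=-3 and B=1, with C=k + 25/12.
Key eq: (-3)·f(k+1) = (1)·f(k) + (k + 25/12).
Bound: deg f ≤ 1.
Coefficient equations give f(k) = -(3*k + 4)/12.
Certificate R = B(k−1)f/C = -(3*k + 4)/(12*k + 25) gives s_k = (-3)**k*(3*k + 4).
Check: Δs_k = (-3)**k*(-12*k - 25). ✓

s_k = (-3)**k*(3*k + 4)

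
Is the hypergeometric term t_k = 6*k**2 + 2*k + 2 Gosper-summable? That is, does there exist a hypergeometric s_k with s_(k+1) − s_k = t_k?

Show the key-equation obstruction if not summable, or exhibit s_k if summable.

Yes. s_k = 2*k*(k**2 - k + 1).

Ratio r(k) = (k + 3*(k + 1)**2 + 2)/(3*k**2 + k + 1).
Gosper form: A/B · C(k+1)/C(k) with A=1, B=1, C=k**2 + k/3 + 1/3.
f must satisfy (1)·f(k+1) − (1)·f(k) = k**2 + k/3 + 1/3.
Degrees (0,0,2) ⇒ d ≤ 3.
A polynomial solution: f(k) = k*(k**2 - k + 1)/3.
So s_k = (B(k−1)f/C)·t_k = (k*(k**2 - k + 1)/(3*k**2 + k + 1))·t_k = 2*k*(k**2 - k + 1).
Verify: 6*k**2 + 2*k + 2 matches t_k.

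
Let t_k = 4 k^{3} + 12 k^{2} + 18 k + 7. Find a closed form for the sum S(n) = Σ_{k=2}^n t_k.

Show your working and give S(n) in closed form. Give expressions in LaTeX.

S(n) = n^{4} + 6 n^{3} + 16 n^{2} + 18 n - 41

Compute t_(k+1)/t_k: get (4*k**3 + 24*k**2 + 54*k + 41)/(4*k**3 + 12*k**2 + 18*k + 7).
Normal form (A,B,C) = (1, 1, k**3 + 3*k**2 + 9*k/2 + 7/4).
Need (1)·f(k+1) − (1)·f(k) = k**3 + 3*k**2 + 9*k/2 + 7/4.
From deg A=0, deg B=0, deg C=3: d=4.
Coefficient equations give f(k) = k**2*(k**2 + 2*k + 4)/4.
So s_k = (B(k−1)f/C)·t_k = (k**2*(k**2 + 2*k + 4)/(4*k**3 + 12*k**2 + 18*k + 7))·t_k = k**2*(k**2 + 2*k + 4).
Δs = 4*k**3 + 12*k**2 + 18*k + 7, as required.
s_(n+1) = n**4 + 6*n**3 + 16*n**2 + 18*n + 7 and s_(2) = 48, so S(n) = n**4 + 6*n**3 + 16*n**2 + 18*n - 41.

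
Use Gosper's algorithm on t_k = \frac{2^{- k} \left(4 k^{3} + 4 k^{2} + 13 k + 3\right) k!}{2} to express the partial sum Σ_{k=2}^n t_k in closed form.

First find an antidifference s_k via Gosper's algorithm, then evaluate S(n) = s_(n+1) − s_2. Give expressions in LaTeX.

Ratio r(k) = (4*k**4 + 20*k**3 + 49*k**2 + 57*k + 24)/(2*(4*k**3 + 4*k**2 + 13*k + 3)).
Factor: A=k/2 + 1/2; B=1; C=k**3 + k**2 + 13*k/4 + 3/4.
Set up (k/2 + 1/2)·f(k+1) − (1)·f(k) − (k**3 + k**2 + 13*k/4 + 3/4) = 0.
Degrees (1,0,3) ⇒ d ≤ 2.
Solve for f: f(k) = (4*k**2 + 1)/2 (degree 2 ≤ 2).
So s_k = (B(k−1)f/C)·t_k = (2*(4*k**2 + 1)/(4*k**3 + 4*k**2 + 13*k + 3))·t_k = (4*k**2 + 1)*factorial(k)/2**k.
s_(k+1) − s_k = (4*k**3 + 4*k**2 + 13*k + 3)*factorial(k)/(2*2**k) = t_k.
Evaluate: s_(n+1) = 2**(-n - 1)*(4*n**2 + 8*n + 5)*factorial(n + 1); subtract s_(2) = 17/2 ⇒ S(n) = 2**(-n - 1)*(-17*2**n + 4*n**3*factorial(n) + 12*n**2*factorial(n) + 13*n*factorial(n) + 5*factorial(n)).

S(n) = 2^{- n - 1} \left(- 17 \cdot 2^{n} + 4 n^{3} n! + 12 n^{2} n! + 13 n n! + 5 n!\right)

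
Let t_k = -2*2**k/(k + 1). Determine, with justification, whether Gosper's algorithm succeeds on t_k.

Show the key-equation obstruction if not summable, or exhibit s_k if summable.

Ratio r(k) = 2*(k + 1)/(k + 2).
Normal form (A,B,C) = (2*k + 2, k + 2, 1).
Set up (2*k + 2)·f(k+1) − (k + 1)·f(k) − (1) = 0.
deg f ≤ -1 (via 1,1,0).
Bound -1 < 0, so the key equation has no polynomial solution.

No — t_k has no hypergeometric antidifference.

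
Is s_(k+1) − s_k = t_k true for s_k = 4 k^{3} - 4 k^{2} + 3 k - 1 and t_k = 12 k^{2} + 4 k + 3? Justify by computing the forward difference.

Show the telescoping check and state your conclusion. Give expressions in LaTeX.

valid; difference matches t_k

s_(k+1) = 4*k**3 + 8*k**2 + 7*k + 2
s_(k+1) − s_k = 12*k**2 + 4*k + 3
(s_(k+1) − s_k) − t_k = 0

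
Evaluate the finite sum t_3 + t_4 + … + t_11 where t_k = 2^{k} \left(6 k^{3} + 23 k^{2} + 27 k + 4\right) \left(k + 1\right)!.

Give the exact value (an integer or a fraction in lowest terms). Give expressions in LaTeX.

Step 1: r(k) = 2*(6*k**4 + 53*k**3 + 173*k**2 + 242*k + 120)/(6*k**3 + 23*k**2 + 27*k + 4).
A = 2*k + 4, B = 1, C = k**3 + 23*k**2/6 + 9*k/2 + 2/3.
Set up (2*k + 4)·f(k+1) − (1)·f(k) − (k**3 + 23*k**2/6 + 9*k/2 + 2/3) = 0.
From deg A=1, deg B=0, deg C=3: d=2.
A polynomial solution: f(k) = (k - 1)*(3*k + 4)/6.
R(k) = B(k−1)·f(k)/C(k) = (k - 1)*(3*k + 4)/(6*k**3 + 23*k**2 + 27*k + 4); s_k = R·t_k = 2**k*(k - 1)*(3*k + 4)*factorial(k + 1).
Verify: 2**k*(6*k**3 + 23*k**2 + 27*k + 4)*factorial(k + 1) matches t_k.
Σ_(k=3)^(11) t_k = s_(12) − s_(3) = 11222585966592000 − (4992) = 11222585966587008.

Σ = 11222585966587008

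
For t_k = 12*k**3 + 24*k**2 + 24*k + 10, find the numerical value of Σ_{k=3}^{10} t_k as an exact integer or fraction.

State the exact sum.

The ratio is (6*k**3 + 30*k**2 + 54*k + 35)/(6*k**3 + 12*k**2 + 12*k + 5).
Take A(k)=1, B(k)=1, C(k)=k**3 + 2*k**2 + 2*k + 5/6.
f must satisfy (1)·f(k+1) − (1)·f(k) = k**3 + 2*k**2 + 2*k + 5/6.
d = 4 from the (0,0,3) case.
A polynomial solution: f(k) = k*(3*k + 2)*(k**2 + 1)/12.
Then R = B(k−1)f/C = k*(3*k + 2)*(k**2 + 1)/(2*(6*k**3 + 12*k**2 + 12*k + 5)), so s_k = R(k)·t_k = k*(3*k**3 + 2*k**2 + 3*k + 2).
s_(k+1) − s_k = 12*k**3 + 24*k**2 + 24*k + 10 = t_k.
Sum = s_(11) − s_(3); s_(11) = 46970, s_(3) = 330 ⇒ 46640.

Σ = 46640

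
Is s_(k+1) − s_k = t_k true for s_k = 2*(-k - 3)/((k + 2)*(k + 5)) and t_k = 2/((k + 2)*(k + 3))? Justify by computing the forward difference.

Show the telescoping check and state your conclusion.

Invalid: residual 8*(-k - 4)/(k**4 + 16*k**3 + 91*k**2 + 216*k + 180) ≠ 0.

s_(k+1) = 2*(-k - 4)/((k + 3)*(k + 6))
s_(k+1) − s_k = 2*(k**2 + 7*k + 14)/(k**4 + 16*k**3 + 91*k**2 + 216*k + 180)
(s_(k+1) − s_k) − t_k = 8*(-k - 4)/(k**4 + 16*k**3 + 91*k**2 + 216*k + 180)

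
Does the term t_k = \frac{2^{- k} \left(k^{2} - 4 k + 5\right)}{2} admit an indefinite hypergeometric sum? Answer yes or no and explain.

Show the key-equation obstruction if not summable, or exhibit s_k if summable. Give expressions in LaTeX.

Compute t_(k+1)/t_k: get (k**2/2 - k + 1)/(k**2 - 4*k + 5).
Normal form (A,B,C) = (1/2, 1, k**2 - 4*k + 5).
Solve (1/2)·f(k+1) − (1)·f(k) = k**2 - 4*k + 5.
From deg A=0, deg B=0, deg C=2: d=2.
Solving with deg f ≤ 2: f(k) = -2*(k**2 - 2*k + 4).
Get s_k = R·t_k = (-k**2 + 2*k - 4)/2**k with R(k) = B(k−1)f(k)/C(k) = -2*(k**2 - 2*k + 4)/(k**2 - 4*k + 5).
Verify: (k**2 - 4*k + 5)/(2*2**k) matches t_k.

Yes. s_k = 2^{- k} \left(- k^{2} + 2 k - 4\right).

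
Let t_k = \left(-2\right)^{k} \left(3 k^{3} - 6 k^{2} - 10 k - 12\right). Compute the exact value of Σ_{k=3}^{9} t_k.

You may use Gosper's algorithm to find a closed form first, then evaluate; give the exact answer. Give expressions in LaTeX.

Σ = -612264

The ratio is 2*(-3*k**3 - 3*k**2 + 13*k + 25)/(3*k**3 - 6*k**2 - 10*k - 12).
Factor: A=-2; B=1; C=k**3 - 2*k**2 - 10*k/3 - 4.
Solve (-2)·f(k+1) − (1)·f(k) = k**3 - 2*k**2 - 10*k/3 - 4.
Bound: deg f ≤ 3.
Solving with deg f ≤ 3: f(k) = -(k**3 - 4*k**2 - 2)/3.
So s_k = (B(k−1)f/C)·t_k = (-(k**3 - 4*k**2 - 2)/(3*k**3 - 6*k**2 - 10*k - 12))·t_k = (-2)**k*(-k**3 + 4*k**2 + 2).
Δs = (-2)**k*(3*k**3 - 6*k**2 - 10*k - 12), as required.
Σ_(k=3)^(9) t_k = s_(10) − s_(3) = -612352 − (-88) = -612264.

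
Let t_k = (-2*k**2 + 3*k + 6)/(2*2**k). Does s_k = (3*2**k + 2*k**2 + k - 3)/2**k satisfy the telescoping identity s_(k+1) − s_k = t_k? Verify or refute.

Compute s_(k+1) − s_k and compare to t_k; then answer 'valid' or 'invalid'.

valid; difference matches t_k

s_(k+1) = 3 + k**2/2**k + 5*k/(2*2**k)
s_(k+1) − s_k = (-2*k**2 + 3*k + 6)/(2*2**k)
(s_(k+1) − s_k) − t_k = 0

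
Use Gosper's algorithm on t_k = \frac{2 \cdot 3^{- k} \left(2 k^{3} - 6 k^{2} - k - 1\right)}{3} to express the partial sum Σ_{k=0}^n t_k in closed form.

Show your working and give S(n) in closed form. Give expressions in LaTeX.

S(n) = \frac{3^{- n} \left(- 6 \cdot 3^{n} - 2 n^{3} - 3 n^{2} + n + 4\right)}{3}

t_(k+1)/t_k = (2*k**3 - 7*k - 6)/(3*(2*k**3 - 6*k**2 - k - 1)).
Take A(k)=1/3, B(k)=1, C(k)=k**3 - 3*k**2 - k/2 - 1/2.
Set up (1/3)·f(k+1) − (1)·f(k) − (k**3 - 3*k**2 - k/2 - 1/2) = 0.
From deg A=0, deg B=0, deg C=3: d=3.
A polynomial solution: f(k) = -3*(k - 2)*(2*k**2 + k + 1)/4.
Certificate R = B(k−1)f/C = -3*(k - 2)*(2*k**2 + k + 1)/(2*(2*k**3 - 6*k**2 - k - 1)) gives s_k = (-2*k**3 + 3*k**2 + k + 2)/3**k.
Verify: 2*(2*k**3 - 6*k**2 - k - 1)/(3*3**k) matches t_k.
s_(n+1) = 3**(-n - 1)*(-2*n**3 - 3*n**2 + n + 4) and s_(0) = 2, so S(n) = (-6*3**n - 2*n**3 - 3*n**2 + n + 4)/(3*3**n).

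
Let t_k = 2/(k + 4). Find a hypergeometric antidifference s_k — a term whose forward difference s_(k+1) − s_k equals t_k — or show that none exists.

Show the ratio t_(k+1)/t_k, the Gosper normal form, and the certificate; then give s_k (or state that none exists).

Step 1: r(k) = (k + 4)/(k + 5).
Normal form (A,B,C) = (k + 4, k + 5, 1).
Set up (k + 4)·f(k+1) − (k + 4)·f(k) − (1) = 0.
From deg A=1, deg B=1, deg C=0: d=0.
f = c0 ⇒ A·f(k+1) − B(k−1)·f(k) − C = -1. The system {-1 = 0} is inconsistent; no antidifference.

no hypergeometric antidifference exists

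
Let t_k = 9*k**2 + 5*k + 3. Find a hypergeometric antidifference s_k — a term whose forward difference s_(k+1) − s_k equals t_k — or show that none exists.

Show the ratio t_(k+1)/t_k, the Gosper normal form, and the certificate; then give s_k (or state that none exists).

s_k = k*(3*k**2 - 2*k + 2)

Step 1: r(k) = (9*k**2 + 23*k + 17)/(9*k**2 + 5*k + 3).
So A=1 and B=1, with C=k**2 + 5*k/9 + 1/3.
Need (1)·f(k+1) − (1)·f(k) = k**2 + 5*k/9 + 1/3.
Degrees (0,0,2) ⇒ d ≤ 3.
Solving with deg f ≤ 3: f(k) = k*(3*k**2 - 2*k + 2)/9.
So s_k = (B(k−1)f/C)·t_k = (k*(3*k**2 - 2*k + 2)/(9*k**2 + 5*k + 3))·t_k = k*(3*k**2 - 2*k + 2).
s_(k+1) − s_k = 9*k**2 + 5*k + 3 = t_k.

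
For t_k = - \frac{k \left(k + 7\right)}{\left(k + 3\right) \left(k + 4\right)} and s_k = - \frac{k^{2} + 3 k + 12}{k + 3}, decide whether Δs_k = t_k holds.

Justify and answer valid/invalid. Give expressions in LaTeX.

valid; difference matches t_k

s_(k+1) = (-k**2 - 5*k - 16)/(k + 4)
s_(k+1) − s_k = k*(-k - 7)/(k**2 + 7*k + 12)
(s_(k+1) − s_k) − t_k = 0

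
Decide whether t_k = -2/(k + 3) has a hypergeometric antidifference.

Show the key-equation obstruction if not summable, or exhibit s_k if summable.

No; the coefficient equations for f are inconsistent.

Compute t_(k+1)/t_k: get (k + 3)/(k + 4).
Take A(k)=k + 3, B(k)=k + 4, C(k)=1.
f must satisfy (k + 3)·f(k+1) − (k + 3)·f(k) = 1.
d = 0 from the (1,1,0) case.
Put f(k) = c0: A·f(k+1) − B(k−1)·f(k) − C = -1; need -1 = 0 — inconsistent ⇒ no f, not summable.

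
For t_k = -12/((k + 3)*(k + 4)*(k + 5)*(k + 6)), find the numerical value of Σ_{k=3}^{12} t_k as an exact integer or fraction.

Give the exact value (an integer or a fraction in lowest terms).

The ratio is (k + 3)/(k + 7).
A = k + 3, B = k + 7, C = 1.
f must satisfy (k + 3)·f(k+1) − (k + 6)·f(k) = 1.
d = 3 from the (1,1,0) case.
Solve for f: f(k) = k*(k**2 + 12*k + 47)/180 (degree 3 ≤ 3).
Certificate R = B(k−1)f/C = k*(k + 6)*(k**2 + 12*k + 47)/180 gives s_k = k*(-k**2 - 12*k - 47)/(15*(k + 3)*(k + 4)*(k + 5)).
s_(k+1) − s_k = -12/(k**4 + 18*k**3 + 119*k**2 + 342*k + 360) = t_k.
Σ_(k=3)^(12) t_k = s_(13) − s_(3) = -403/6120 − (-23/420) = -95/8568.

Σ = -95/8568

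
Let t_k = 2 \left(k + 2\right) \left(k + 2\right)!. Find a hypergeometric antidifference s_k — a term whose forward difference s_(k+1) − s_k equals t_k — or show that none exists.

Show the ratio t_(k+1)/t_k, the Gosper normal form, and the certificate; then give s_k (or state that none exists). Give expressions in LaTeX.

Step 1: r(k) = (k + 3)**2/(k + 2).
A = k + 3, B = 1, C = k + 2.
Set up (k + 3)·f(k+1) − (1)·f(k) − (k + 2) = 0.
Degrees (1,0,1) ⇒ d ≤ 0.
Solving with deg f ≤ 0: f(k) = 1.
So s_k = (B(k−1)f/C)·t_k = (1/(k + 2))·t_k = 2*factorial(k + 2).
s_(k+1) − s_k = 2*(k + 2)*factorial(k + 2) = t_k.

s_k = 2 \left(k + 2\right)!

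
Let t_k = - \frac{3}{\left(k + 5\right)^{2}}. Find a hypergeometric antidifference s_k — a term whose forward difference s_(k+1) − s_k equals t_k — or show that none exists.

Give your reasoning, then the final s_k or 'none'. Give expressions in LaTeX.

not Gosper-summable; s_k does not exist

t_(k+1)/t_k = (k + 5)**2/(k + 6)**2.
Take A(k)=k**2 + 10*k + 25, B(k)=k**2 + 12*k + 36, C(k)=1.
Set up (k**2 + 10*k + 25)·f(k+1) − (k**2 + 10*k + 25)·f(k) − (1) = 0.
d = 0 from the (2,2,0) case.
Generic f = c0 gives residual -1; -1 = 0 cannot hold, so t_k is not Gosper-summable.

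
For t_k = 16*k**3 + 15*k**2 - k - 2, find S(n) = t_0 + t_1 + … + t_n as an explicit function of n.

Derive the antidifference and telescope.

r(k) = (16*k**3 + 63*k**2 + 77*k + 28)/(16*k**3 + 15*k**2 - k - 2) after simplifying.
Gosper form: A/B · C(k+1)/C(k) with A=1, B=1, C=k**3 + 15*k**2/16 - k/16 - 1/8.
Solve (1)·f(k+1) − (1)·f(k) = k**3 + 15*k**2/16 - k/16 - 1/8.
From deg A=0, deg B=0, deg C=3: d=4.
A polynomial solution: f(k) = k*(4*k**3 - 3*k**2 - 4*k + 1)/16.
Then R = B(k−1)f/C = k*(4*k**3 - 3*k**2 - 4*k + 1)/(16*k**3 + 15*k**2 - k - 2), so s_k = R(k)·t_k = k*(4*k**3 - 3*k**2 - 4*k + 1).
Verify: 16*k**3 + 15*k**2 - k - 2 matches t_k.
Evaluate: s_(n+1) = 4*n**4 + 13*n**3 + 11*n**2 - 2; subtract s_(0) = 0 ⇒ S(n) = 4*n**4 + 13*n**3 + 11*n**2 - 2.

S(n) = 4*n**4 + 13*n**3 + 11*n**2 - 2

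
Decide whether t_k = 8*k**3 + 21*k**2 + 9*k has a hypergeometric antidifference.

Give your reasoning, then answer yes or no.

Yes. s_k = k*(2*k**3 + 3*k**2 - 4*k - 1).

Ratio r(k) = (8*k**3 + 45*k**2 + 75*k + 38)/(k*(8*k**2 + 21*k + 9)).
A = 1, B = 1, C = k**3 + 21*k**2/8 + 9*k/8.
Need (1)·f(k+1) − (1)·f(k) = k**3 + 21*k**2/8 + 9*k/8.
From deg A=0, deg B=0, deg C=3: d=4.
Solving with deg f ≤ 4: f(k) = k*(k - 1)*(2*k**2 + 5*k + 1)/8.
Certificate R = B(k−1)f/C = (k - 1)*(2*k**2 + 5*k + 1)/(8*k**2 + 21*k + 9) gives s_k = k*(2*k**3 + 3*k**2 - 4*k - 1).
Δs = k*(8*k**2 + 21*k + 9), as required.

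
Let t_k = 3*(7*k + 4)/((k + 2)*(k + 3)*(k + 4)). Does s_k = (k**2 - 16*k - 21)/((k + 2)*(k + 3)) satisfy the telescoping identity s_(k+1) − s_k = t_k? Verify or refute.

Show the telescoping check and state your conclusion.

Valid: the claim telescopes to t_k.

s_(k+1) = (-16*k + (k + 1)**2 - 37)/((k + 3)*(k + 4))
s_(k+1) − s_k = 3*(7*k + 4)/(k**3 + 9*k**2 + 26*k + 24)
(s_(k+1) − s_k) − t_k = 0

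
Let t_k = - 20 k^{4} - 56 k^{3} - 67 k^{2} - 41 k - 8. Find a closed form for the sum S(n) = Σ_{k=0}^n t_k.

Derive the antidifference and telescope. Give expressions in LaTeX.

t_(k+1)/t_k = (20*k**4 + 136*k**3 + 355*k**2 + 423*k + 192)/(20*k**4 + 56*k**3 + 67*k**2 + 41*k + 8).
Normal form (A,B,C) = (1, 1, k**4 + 14*k**3/5 + 67*k**2/20 + 41*k/20 + 2/5).
f must satisfy (1)·f(k+1) − (1)·f(k) = k**4 + 14*k**3/5 + 67*k**2/20 + 41*k/20 + 2/5.
d = 5 from the (0,0,4) case.
Solve for f: f(k) = k*(4*k**4 + 4*k**3 + k**2 + k - 2)/20 (degree 5 ≤ 5).
Certificate R = B(k−1)f/C = k*(4*k**4 + 4*k**3 + k**2 + k - 2)/(20*k**4 + 56*k**3 + 67*k**2 + 41*k + 8) gives s_k = k*(-4*k**4 - 4*k**3 - k**2 - k + 2).
Verify: -20*k**4 - 56*k**3 - 67*k**2 - 41*k - 8 matches t_k.
Telescope: S(n) = s_(n+1) − s_(0) = -4*n**5 - 24*n**4 - 57*n**3 - 68*n**2 - 39*n - 8 − (0) = -4*n**5 - 24*n**4 - 57*n**3 - 68*n**2 - 39*n - 8.

S(n) = - 4 n^{5} - 24 n^{4} - 57 n^{3} - 68 n^{2} - 39 n - 8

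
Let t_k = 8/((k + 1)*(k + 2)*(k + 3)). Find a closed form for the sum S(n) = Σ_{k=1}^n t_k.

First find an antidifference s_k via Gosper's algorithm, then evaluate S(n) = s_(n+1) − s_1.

S(n) = 2*n*(n + 5)/(3*(n**2 + 5*n + 6))

r(k) = (k + 1)/(k + 4) after simplifying.
Normal form (A,B,C) = (k + 1, k + 4, 1).
Set up (k + 1)·f(k+1) − (k + 3)·f(k) − (1) = 0.
From deg A=1, deg B=1, deg C=0: d=2.
Match coefficients ⇒ f(k) = k*(k + 3)/4.
Get s_k = R·t_k = 2*k*(k + 3)/((k + 1)*(k + 2)) with R(k) = B(k−1)f(k)/C(k) = k*(k + 3)**2/4.
Verify: 8/(k**3 + 6*k**2 + 11*k + 6) matches t_k.
Telescope: S(n) = s_(n+1) − s_(1) = 2*(n**2 + 5*n + 4)/(n**2 + 5*n + 6) − (4/3) = 2*n*(n + 5)/(3*(n**2 + 5*n + 6)).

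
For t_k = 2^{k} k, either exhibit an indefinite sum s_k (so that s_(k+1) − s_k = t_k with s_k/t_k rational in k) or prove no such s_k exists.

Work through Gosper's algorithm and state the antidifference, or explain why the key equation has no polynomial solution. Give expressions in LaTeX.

Compute t_(k+1)/t_k: get 2 + 2/k.
Normal form (A,B,C) = (2, 1, k).
f must satisfy (2)·f(k+1) − (1)·f(k) = k.
Bound: deg f ≤ 1.
Solve for f: f(k) = k - 2 (degree 1 ≤ 1).
R(k) = B(k−1)·f(k)/C(k) = (k - 2)/k; s_k = R·t_k = 2**k*(k - 2).
s_(k+1) − s_k = 2**k*k = t_k.

s_k = 2^{k} \left(k - 2\right)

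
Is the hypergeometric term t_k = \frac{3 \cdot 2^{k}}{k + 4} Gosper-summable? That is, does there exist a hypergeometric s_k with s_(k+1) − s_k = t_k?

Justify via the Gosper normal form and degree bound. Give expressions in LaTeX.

No — negative degree bound, so no certificate f.

Step 1: r(k) = 2*(k + 4)/(k + 5).
Take A(k)=2*k + 8, B(k)=k + 5, C(k)=1.
Set up (2*k + 8)·f(k+1) − (k + 4)·f(k) − (1) = 0.
From deg A=1, deg B=1, deg C=0: d=-1.
Bound -1 < 0, so the key equation has no polynomial solution.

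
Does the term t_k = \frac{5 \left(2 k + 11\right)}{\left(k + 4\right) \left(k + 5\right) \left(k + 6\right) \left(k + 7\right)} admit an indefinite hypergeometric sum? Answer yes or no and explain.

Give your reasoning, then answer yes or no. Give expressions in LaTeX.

t_(k+1)/t_k = (k + 4)*(2*k + 13)/((k + 8)*(2*k + 11)).
A = k + 4, B = k + 8, C = k + 11/2.
Solve (k + 4)·f(k+1) − (k + 7)·f(k) = k + 11/2.
d = 3 from the (1,1,1) case.
A polynomial solution: f(k) = k*(k + 5)*(k + 10)/48.
Certificate R = B(k−1)f/C = k*(k + 5)*(k + 7)*(k + 10)/(24*(2*k + 11)) gives s_k = 5*k*(k + 10)/(24*(k**2 + 10*k + 24)).
Check: Δs_k = 5*(2*k + 11)/(k**4 + 22*k**3 + 179*k**2 + 638*k + 840). ✓

Yes. s_k = \frac{5 k \left(k + 10\right)}{24 \left(k^{2} + 10 k + 24\right)}.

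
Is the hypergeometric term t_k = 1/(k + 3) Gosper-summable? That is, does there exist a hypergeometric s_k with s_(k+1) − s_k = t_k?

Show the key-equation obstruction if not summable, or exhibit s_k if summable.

Compute t_(k+1)/t_k: get (k + 3)/(k + 4).
Normal form (A,B,C) = (k + 3, k + 4, 1).
Key eq: (k + 3)·f(k+1) = (k + 3)·f(k) + (1).
deg f ≤ 0 (via 1,1,0).
Generic f = c0 gives residual -1; -1 = 0 cannot hold, so t_k is not Gosper-summable.

No — t_k has no hypergeometric antidifference.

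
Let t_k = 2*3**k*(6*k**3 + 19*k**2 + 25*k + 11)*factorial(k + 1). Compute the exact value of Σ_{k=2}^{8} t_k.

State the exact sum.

Step 1: r(k) = 3*(6*k**4 + 49*k**3 + 155*k**2 + 223*k + 122)/(6*k**3 + 19*k**2 + 25*k + 11).
A = 3*k + 6, B = 1, C = k**3 + 19*k**2/6 + 25*k/6 + 11/6.
Key eq: (3*k + 6)·f(k+1) = (1)·f(k) + (k**3 + 19*k**2/6 + 25*k/6 + 11/6).
deg f ≤ 2 (via 1,0,3).
Match coefficients ⇒ f(k) = (2*k**2 - k + 1)/6.
R(k) = B(k−1)·f(k)/C(k) = (2*k**2 - k + 1)/(6*k**3 + 19*k**2 + 25*k + 11); s_k = R·t_k = 2*3**k*(2*k**2 - k + 1)*factorial(k + 1).
Check: Δs_k = 2*3**k*(6*k**3 + 19*k**2 + 25*k + 11)*factorial(k + 1). ✓
Sum = s_(9) − s_(2); s_(9) = 21999106483200, s_(2) = 756 ⇒ 21999106482444.

Σ = 21999106482444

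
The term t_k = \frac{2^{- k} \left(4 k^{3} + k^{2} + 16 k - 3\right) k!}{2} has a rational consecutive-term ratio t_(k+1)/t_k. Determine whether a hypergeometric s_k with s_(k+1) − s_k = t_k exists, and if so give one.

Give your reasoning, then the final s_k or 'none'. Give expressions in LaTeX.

Ratio r(k) = (k + 1)*(16*k + 4*(k + 1)**3 + (k + 1)**2 + 13)/(2*(4*k**3 + k**2 + 16*k - 3)).
Take A(k)=k/2 + 1/2, B(k)=1, C(k)=k**3 + k**2/4 + 4*k - 3/4.
Need (k/2 + 1/2)·f(k+1) − (1)·f(k) = k**3 + k**2/4 + 4*k - 3/4.
d = 2 from the (1,0,3) case.
Solving with deg f ≤ 2: f(k) = (4*k**2 - 3*k + 4)/2.
Get s_k = R·t_k = (4*k**2 - 3*k + 4)*factorial(k)/2**k with R(k) = B(k−1)f(k)/C(k) = 2*(4*k**2 - 3*k + 4)/(4*k**3 + k**2 + 16*k - 3).
Check: Δs_k = (4*k**3 + k**2 + 16*k - 3)*factorial(k)/(2*2**k). ✓

s_k = 2^{- k} \left(4 k^{2} - 3 k + 4\right) k!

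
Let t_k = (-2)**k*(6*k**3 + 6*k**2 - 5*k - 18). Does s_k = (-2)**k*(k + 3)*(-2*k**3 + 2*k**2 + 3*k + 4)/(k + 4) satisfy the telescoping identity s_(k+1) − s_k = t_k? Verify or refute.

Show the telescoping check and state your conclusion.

s_(k+1) = (-2)**(k + 1)*(-2*k**4 - 12*k**3 - 15*k**2 + 11*k + 28)/(k + 5)
s_(k+1) − s_k = (-2)**k*(6*k**5 + 54*k**4 + 137*k**3 + 40*k**2 - 221*k - 284)/(k**2 + 9*k + 20)
(s_(k+1) − s_k) − t_k = (-2)**k*(-6*k**4 - 32*k**3 - 17*k**2 + 41*k + 76)/(k**2 + 9*k + 20)

Invalid: residual (-2)**k*(-6*k**4 - 32*k**3 - 17*k**2 + 41*k + 76)/(k**2 + 9*k + 20) ≠ 0.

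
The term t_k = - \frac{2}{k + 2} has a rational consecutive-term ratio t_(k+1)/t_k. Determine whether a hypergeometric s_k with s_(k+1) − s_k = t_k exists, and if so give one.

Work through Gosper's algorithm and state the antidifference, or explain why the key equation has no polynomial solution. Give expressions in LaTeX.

The ratio is (k + 2)/(k + 3).
A = k + 2, B = k + 3, C = 1.
Key eq: (k + 2)·f(k+1) = (k + 2)·f(k) + (1).
From deg A=1, deg B=1, deg C=0: d=0.
Write f(k) = c0. Then LHS − RHS = -1, requiring -1 = 0: contradictory. No certificate.

no hypergeometric antidifference exists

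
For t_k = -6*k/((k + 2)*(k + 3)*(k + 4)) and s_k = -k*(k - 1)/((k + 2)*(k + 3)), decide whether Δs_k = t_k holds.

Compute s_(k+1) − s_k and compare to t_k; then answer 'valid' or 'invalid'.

s_(k+1) = -k*(k + 1)/((k + 3)*(k + 4))
s_(k+1) − s_k = -6*k/(k**3 + 9*k**2 + 26*k + 24)
(s_(k+1) − s_k) − t_k = 0

Valid: the claim telescopes to t_k.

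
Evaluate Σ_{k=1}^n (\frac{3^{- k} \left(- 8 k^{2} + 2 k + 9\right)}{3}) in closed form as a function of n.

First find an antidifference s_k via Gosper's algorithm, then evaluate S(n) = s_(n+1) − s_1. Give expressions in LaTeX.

S(n) = \frac{3^{- n} \left(- 6 \cdot 3^{n} + 4 n^{2} + 11 n + 6\right)}{3}

Ratio r(k) = (8*k**2 + 14*k - 3)/(3*(8*k**2 - 2*k - 9)).
A = 1/3, B = 1, C = k**2 - k/4 - 9/8.
Solve (1/3)·f(k+1) − (1)·f(k) = k**2 - k/4 - 9/8.
deg f ≤ 2 (via 0,0,2).
Match coefficients ⇒ f(k) = -3*(k + 1)*(4*k - 1)/8.
Get s_k = R·t_k = (4*k**2 + 3*k - 1)/3**k with R(k) = B(k−1)f(k)/C(k) = -3*(k + 1)*(4*k - 1)/(8*k**2 - 2*k - 9).
s_(k+1) − s_k = (-8*k**2 + 2*k + 9)/(3*3**k) = t_k.
Telescope: S(n) = s_(n+1) − s_(1) = 3**(-n - 1)*(4*n**2 + 11*n + 6) − (2) = (-6*3**n + 4*n**2 + 11*n + 6)/(3*3**n).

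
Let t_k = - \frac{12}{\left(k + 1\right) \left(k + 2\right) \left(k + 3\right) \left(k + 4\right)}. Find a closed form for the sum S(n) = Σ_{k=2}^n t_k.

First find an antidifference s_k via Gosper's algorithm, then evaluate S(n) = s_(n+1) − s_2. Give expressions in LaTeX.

S(n) = \frac{- n^{3} - 9 n^{2} - 26 n + 36}{15 \left(n^{3} + 9 n^{2} + 26 n + 24\right)}

t_(k+1)/t_k = (k + 1)/(k + 5).
A = k + 1, B = k + 5, C = 1.
Need (k + 1)·f(k+1) − (k + 4)·f(k) = 1.
d = 3 from the (1,1,0) case.
A polynomial solution: f(k) = k*(k**2 + 6*k + 11)/18.
So s_k = (B(k−1)f/C)·t_k = (k*(k + 4)*(k**2 + 6*k + 11)/18)·t_k = 2*k*(-k**2 - 6*k - 11)/(3*(k + 1)*(k + 2)*(k + 3)).
Verify: -12/(k**4 + 10*k**3 + 35*k**2 + 50*k + 24) matches t_k.
Σ_(k=2)^n t_k = s_(n+1) − s_(2) = (2*(-n**3 - 9*n**2 - 26*n - 18)/(3*(n**3 + 9*n**2 + 26*n + 24))) − (-3/5), i.e. (-n**3 - 9*n**2 - 26*n + 36)/(15*(n**3 + 9*n**2 + 26*n + 24)).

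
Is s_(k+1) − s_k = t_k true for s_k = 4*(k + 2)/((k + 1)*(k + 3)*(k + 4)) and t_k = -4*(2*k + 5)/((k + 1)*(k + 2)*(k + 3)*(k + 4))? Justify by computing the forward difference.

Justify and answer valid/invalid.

s_(k+1) = 4*(k + 3)/((k + 2)*(k + 4)*(k + 5))
s_(k+1) − s_k = 4*(-2*k**2 - 9*k - 11)/(k**5 + 15*k**4 + 85*k**3 + 225*k**2 + 274*k + 120)
(s_(k+1) − s_k) − t_k = 8*(3*k + 7)/(k**5 + 15*k**4 + 85*k**3 + 225*k**2 + 274*k + 120)

Invalid: residual 8*(3*k + 7)/(k**5 + 15*k**4 + 85*k**3 + 225*k**2 + 274*k + 120) ≠ 0.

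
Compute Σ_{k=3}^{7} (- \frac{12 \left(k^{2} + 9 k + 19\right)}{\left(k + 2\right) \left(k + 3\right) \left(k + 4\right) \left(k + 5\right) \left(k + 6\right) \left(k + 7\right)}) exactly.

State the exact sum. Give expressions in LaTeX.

Σ = -13/1260

Step 1: r(k) = (k + 2)*(9*k + (k + 1)**2 + 28)/((k + 8)*(k**2 + 9*k + 19)).
Gosper form: A/B · C(k+1)/C(k) with A=k + 2, B=k + 8, C=k**2 + 9*k + 19.
Key eq: (k + 2)·f(k+1) = (k + 7)·f(k) + (k**2 + 9*k + 19).
From deg A=1, deg B=1, deg C=2: d=5.
Solve for f: f(k) = k*(k + 3)*(k + 5)*(k**2 + 12*k + 44)/144 (degree 5 ≤ 5).
Get s_k = R·t_k = k*(-k**2 - 12*k - 44)/(12*(k**3 + 12*k**2 + 44*k + 48)) with R(k) = B(k−1)f(k)/C(k) = k*(k + 3)*(k + 5)*(k + 7)*(k**2 + 12*k + 44)/(144*(k**2 + 9*k + 19)).
Check: Δs_k = 12*(-k**2 - 9*k - 19)/(k**6 + 27*k**5 + 295*k**4 + 1665*k**3 + 5104*k**2 + 8028*k + 5040). ✓
Evaluate s at k=8 and k=3: -17/210 and -89/1260; difference -13/1260.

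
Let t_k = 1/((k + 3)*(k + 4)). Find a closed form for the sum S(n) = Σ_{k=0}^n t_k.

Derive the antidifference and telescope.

S(n) = (n + 1)/(3*(n + 4))

r(k) = (k + 3)/(k + 5) after simplifying.
So A=k + 3 and B=k + 5, with C=1.
Solve (k + 3)·f(k+1) − (k + 4)·f(k) = 1.
Bound: deg f ≤ 1.
Solve for f: f(k) = k/3 (degree 1 ≤ 1).
Certificate R = B(k−1)f/C = k*(k + 4)/3 gives s_k = k/(3*(k + 3)).
Verify: 1/(k**2 + 7*k + 12) matches t_k.
Σ_(k=0)^n t_k = s_(n+1) − s_(0) = ((n + 1)/(3*(n + 4))) − (0), i.e. (n + 1)/(3*(n + 4)).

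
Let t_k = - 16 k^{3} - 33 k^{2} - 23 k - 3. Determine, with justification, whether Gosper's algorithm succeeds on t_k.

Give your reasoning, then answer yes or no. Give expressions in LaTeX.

Ratio r(k) = (16*k**3 + 81*k**2 + 137*k + 75)/(16*k**3 + 33*k**2 + 23*k + 3).
Factor: A=1; B=1; C=k**3 + 33*k**2/16 + 23*k/16 + 3/16.
Set up (1)·f(k+1) − (1)·f(k) − (k**3 + 33*k**2/16 + 23*k/16 + 3/16) = 0.
Degrees (0,0,3) ⇒ d ≤ 4.
Match coefficients ⇒ f(k) = k*(4*k**3 + 3*k**2 - k - 3)/16.
Get s_k = R·t_k = k*(-4*k**3 - 3*k**2 + k + 3) with R(k) = B(k−1)f(k)/C(k) = k*(4*k**3 + 3*k**2 - k - 3)/(16*k**3 + 33*k**2 + 23*k + 3).
s_(k+1) − s_k = -16*k**3 - 33*k**2 - 23*k - 3 = t_k.

Yes. s_k = k \left(- 4 k^{3} - 3 k^{2} + k + 3\right).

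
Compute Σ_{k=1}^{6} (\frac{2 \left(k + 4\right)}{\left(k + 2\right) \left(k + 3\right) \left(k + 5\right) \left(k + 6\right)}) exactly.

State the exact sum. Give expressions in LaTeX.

Σ = 5/108

Compute t_(k+1)/t_k: get (k + 2)*(k + 5)**2/((k + 4)**2*(k + 7)).
A = k + 2, B = k + 7, C = k**2 + 8*k + 16.
Set up (k + 2)·f(k+1) − (k + 6)·f(k) − (k**2 + 8*k + 16) = 0.
deg f ≤ 4 (via 1,1,2).
Match coefficients ⇒ f(k) = k*(k + 3)*(k + 4)*(k + 7)/20.
So s_k = (B(k−1)f/C)·t_k = (k*(k + 3)*(k + 6)*(k + 7)/(20*(k + 4)))·t_k = k*(k + 7)/(10*(k**2 + 7*k + 10)).
s_(k+1) − s_k = 2*(k + 4)/(k**4 + 16*k**3 + 91*k**2 + 216*k + 180) = t_k.
Sum = s_(7) − s_(1); s_(7) = 49/540, s_(1) = 2/45 ⇒ 5/108.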